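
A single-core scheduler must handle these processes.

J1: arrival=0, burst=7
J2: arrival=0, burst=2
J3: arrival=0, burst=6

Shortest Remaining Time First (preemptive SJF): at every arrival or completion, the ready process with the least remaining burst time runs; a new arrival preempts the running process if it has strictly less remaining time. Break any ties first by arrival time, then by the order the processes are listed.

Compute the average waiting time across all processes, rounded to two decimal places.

Gantt: | J2 0-2 | J3 2-8 | J1 8-15 |
Completion: J1=15  J2=2  J3=8
Waiting times: J1=8, J2=0, J3=2
Average waiting = (8+0+2) / 3 = 10/3 = 3.33

3.33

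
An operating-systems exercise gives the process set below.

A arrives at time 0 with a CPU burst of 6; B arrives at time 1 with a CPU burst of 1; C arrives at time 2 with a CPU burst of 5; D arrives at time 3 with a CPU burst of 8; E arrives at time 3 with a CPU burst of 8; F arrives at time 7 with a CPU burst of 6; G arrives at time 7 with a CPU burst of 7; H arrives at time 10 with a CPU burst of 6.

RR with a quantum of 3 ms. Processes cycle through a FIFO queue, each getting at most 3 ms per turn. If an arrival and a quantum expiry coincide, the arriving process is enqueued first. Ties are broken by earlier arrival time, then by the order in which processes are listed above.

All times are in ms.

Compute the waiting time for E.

35

Schedule: | A 0-3 | B 3-4 | C 4-7 | D 7-10 | E 10-13 | A 13-16 | F 16-19 | G 19-22 | C 22-24 | H 24-27 | D 27-30 | E 30-33 | F 33-36 | G 36-39 | H 39-42 | D 42-44 | E 44-46 | G 46-47 |
Completion: A=16  B=4  C=24  D=44  E=46  F=36  G=47  H=42
Waiting(E) = turnaround − burst = 43 − 8 = 35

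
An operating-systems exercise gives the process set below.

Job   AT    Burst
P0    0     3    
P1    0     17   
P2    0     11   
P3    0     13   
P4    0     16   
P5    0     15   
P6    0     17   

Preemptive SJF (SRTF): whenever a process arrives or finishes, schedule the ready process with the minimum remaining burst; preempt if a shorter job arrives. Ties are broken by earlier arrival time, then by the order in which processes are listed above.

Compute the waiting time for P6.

Gantt: | P0 0-3 | P2 3-14 | P3 14-27 | P5 27-42 | P4 42-58 | P1 58-75 | P6 75-92 |
Completion: P0=3  P1=75  P2=14  P3=27  P4=58  P5=42  P6=92
Turnaround (C−A): P0=3  P1=75  P2=14  P3=27  P4=58  P5=42  P6=92
Waiting(P6) = turnaround − burst = 92 − 17 = 75

75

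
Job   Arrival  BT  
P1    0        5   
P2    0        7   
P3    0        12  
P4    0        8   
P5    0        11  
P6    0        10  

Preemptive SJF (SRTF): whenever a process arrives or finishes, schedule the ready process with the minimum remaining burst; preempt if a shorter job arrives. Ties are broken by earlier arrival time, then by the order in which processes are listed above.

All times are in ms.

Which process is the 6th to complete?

P3

Timeline: | P1 0-5 | P2 5-12 | P4 12-20 | P6 20-30 | P5 30-41 | P3 41-53 |
Completion: P1=5  P2=12  P3=53  P4=20  P5=41  P6=30
Turnaround (C−A): P1=5  P2=12  P3=53  P4=20  P5=41  P6=30
Finish order: P1 → P2 → P4 → P6 → P5 → P3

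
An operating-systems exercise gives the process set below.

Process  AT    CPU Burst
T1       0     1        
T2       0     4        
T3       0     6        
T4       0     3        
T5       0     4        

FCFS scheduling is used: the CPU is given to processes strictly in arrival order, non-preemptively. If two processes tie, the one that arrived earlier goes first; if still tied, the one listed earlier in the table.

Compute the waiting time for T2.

1

Gantt: | T1 0-1 | T2 1-5 | T3 5-11 | T4 11-14 | T5 14-18 |
Completion: T1=1  T2=5  T3=11  T4=14  T5=18
Turnaround (C−A): T1=1  T2=5  T3=11  T4=14  T5=18
Waiting(T2) = turnaround − burst = 5 − 4 = 1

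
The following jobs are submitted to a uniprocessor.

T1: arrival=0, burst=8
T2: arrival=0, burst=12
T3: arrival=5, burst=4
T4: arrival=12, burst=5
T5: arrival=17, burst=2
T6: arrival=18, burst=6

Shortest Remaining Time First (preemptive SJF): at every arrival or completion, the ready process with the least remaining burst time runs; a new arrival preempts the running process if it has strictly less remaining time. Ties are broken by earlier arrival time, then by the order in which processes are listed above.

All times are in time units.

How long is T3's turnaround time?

7

Gantt: | T1 0-8 | T3 8-12 | T4 12-17 | T5 17-19 | T6 19-25 | T2 25-37 |
Completion: T1=8  T2=37  T3=12  T4=17  T5=19  T6=25
Turnaround(T3) = completion − arrival = 12 − 5 = 7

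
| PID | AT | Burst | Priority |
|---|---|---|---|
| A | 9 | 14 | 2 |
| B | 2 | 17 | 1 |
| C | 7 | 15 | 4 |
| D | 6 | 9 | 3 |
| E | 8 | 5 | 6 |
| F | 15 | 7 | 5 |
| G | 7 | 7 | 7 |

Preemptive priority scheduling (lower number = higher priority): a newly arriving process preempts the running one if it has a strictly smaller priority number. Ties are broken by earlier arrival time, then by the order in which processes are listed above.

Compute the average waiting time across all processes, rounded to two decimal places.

33.14

Schedule: | idle 0-2 | B 2-19 | A 19-33 | D 33-42 | C 42-57 | F 57-64 | E 64-69 | G 69-76 |
Completion: A=33  B=19  C=57  D=42  E=69  F=64  G=76
Turnaround (C−A): A=24  B=17  C=50  D=36  E=61  F=49  G=69
Waiting times: A=10, B=0, C=35, D=27, E=56, F=42, G=62
Average waiting = (10+0+35+27+56+42+62) / 7 = 232/7 = 33.14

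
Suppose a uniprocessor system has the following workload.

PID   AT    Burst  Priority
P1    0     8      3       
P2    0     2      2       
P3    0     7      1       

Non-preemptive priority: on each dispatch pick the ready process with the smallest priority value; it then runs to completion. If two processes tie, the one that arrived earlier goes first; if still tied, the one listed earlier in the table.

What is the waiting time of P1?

9

Schedule: | P3 0-7 | P2 7-9 | P1 9-17 |
Completion: P1=17  P2=9  P3=7
Turnaround (C−A): P1=17  P2=9  P3=7
Waiting(P1) = turnaround − burst = 17 − 8 = 9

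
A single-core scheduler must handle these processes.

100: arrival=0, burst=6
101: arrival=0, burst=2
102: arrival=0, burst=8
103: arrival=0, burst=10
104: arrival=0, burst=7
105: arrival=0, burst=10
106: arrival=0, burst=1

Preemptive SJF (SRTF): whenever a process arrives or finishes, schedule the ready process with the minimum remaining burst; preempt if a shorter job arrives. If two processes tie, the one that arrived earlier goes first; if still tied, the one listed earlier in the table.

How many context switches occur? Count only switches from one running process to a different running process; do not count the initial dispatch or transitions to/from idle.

6

Timeline: | 106 0-1 | 101 1-3 | 100 3-9 | 104 9-16 | 102 16-24 | 103 24-34 | 105 34-44 |
Completion: 100=9  101=3  102=24  103=34  104=16  105=44  106=1
Turnaround (C−A): 100=9  101=3  102=24  103=34  104=16  105=44  106=1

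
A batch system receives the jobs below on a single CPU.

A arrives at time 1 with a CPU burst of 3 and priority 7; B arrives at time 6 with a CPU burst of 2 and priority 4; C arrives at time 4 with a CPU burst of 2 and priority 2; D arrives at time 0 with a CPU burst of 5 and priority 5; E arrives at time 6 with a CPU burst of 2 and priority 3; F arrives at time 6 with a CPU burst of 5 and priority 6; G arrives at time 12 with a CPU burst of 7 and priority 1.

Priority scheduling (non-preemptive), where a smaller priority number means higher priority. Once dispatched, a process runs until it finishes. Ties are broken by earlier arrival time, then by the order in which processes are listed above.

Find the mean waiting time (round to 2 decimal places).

5.14

Timeline: | D 0-5 | C 5-7 | E 7-9 | B 9-11 | F 11-16 | G 16-23 | A 23-26 |
Completion: A=26  B=11  C=7  D=5  E=9  F=16  G=23
Turnaround (C−A): A=25  B=5  C=3  D=5  E=3  F=10  G=11
Waiting times: A=22, B=3, C=1, D=0, E=1, F=5, G=4
Average waiting = (22+3+1+0+1+5+4) / 7 = 36/7 = 5.14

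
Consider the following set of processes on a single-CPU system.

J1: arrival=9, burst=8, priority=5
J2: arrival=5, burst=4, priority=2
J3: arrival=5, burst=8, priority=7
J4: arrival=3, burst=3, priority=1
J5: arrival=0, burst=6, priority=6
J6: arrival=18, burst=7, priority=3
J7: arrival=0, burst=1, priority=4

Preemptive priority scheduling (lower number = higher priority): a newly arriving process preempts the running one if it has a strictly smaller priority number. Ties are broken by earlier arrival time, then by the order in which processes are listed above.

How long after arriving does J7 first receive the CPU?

Schedule: | J7 0-1 | J5 1-3 | J4 3-6 | J2 6-10 | J1 10-18 | J6 18-25 | J5 25-29 | J3 29-37 |
Completion: J1=18  J2=10  J3=37  J4=6  J5=29  J6=25  J7=1
Response(J7) = first start − arrival = 0 − 0 = 0

0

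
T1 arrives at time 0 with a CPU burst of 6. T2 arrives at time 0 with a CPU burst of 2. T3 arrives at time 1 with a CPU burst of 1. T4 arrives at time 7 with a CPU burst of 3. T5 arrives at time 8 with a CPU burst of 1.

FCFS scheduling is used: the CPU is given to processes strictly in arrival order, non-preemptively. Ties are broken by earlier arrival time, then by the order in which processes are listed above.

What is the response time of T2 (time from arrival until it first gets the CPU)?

Timeline: | T1 0-6 | T2 6-8 | T3 8-9 | T4 9-12 | T5 12-13 |
Completion: T1=6  T2=8  T3=9  T4=12  T5=13
Turnaround (C−A): T1=6  T2=8  T3=8  T4=5  T5=5
Response(T2) = first start − arrival = 6 − 0 = 6

6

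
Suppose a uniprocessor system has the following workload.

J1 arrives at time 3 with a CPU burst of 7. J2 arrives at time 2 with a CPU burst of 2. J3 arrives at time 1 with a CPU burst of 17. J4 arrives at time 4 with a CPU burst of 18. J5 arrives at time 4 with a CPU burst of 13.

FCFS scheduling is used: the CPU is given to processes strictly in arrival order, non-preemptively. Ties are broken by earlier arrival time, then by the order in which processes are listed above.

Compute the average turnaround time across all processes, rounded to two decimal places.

Timeline: | idle 0-1 | J3 1-18 | J2 18-20 | J1 20-27 | J4 27-45 | J5 45-58 |
Completion: J1=27  J2=20  J3=18  J4=45  J5=58
Turnaround times: J1=24, J2=18, J3=17, J4=41, J5=54
Average turnaround = (24+18+17+41+54) / 5 = 154/5 = 30.80

30.80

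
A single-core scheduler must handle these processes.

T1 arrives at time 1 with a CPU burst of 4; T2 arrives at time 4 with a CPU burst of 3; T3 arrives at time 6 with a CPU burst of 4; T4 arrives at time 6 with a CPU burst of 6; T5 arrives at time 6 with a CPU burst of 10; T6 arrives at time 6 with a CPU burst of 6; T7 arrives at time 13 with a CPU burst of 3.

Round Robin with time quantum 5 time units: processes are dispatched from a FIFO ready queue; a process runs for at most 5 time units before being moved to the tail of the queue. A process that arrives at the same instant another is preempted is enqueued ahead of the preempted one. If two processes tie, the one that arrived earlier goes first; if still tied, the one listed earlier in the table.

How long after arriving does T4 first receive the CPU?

6

Gantt: | idle 0-1 | T1 1-5 | T2 5-8 | T3 8-12 | T4 12-17 | T5 17-22 | T6 22-27 | T7 27-30 | T4 30-31 | T5 31-36 | T6 36-37 |
Completion: T1=5  T2=8  T3=12  T4=31  T5=36  T6=37  T7=30
Response(T4) = first start − arrival = 12 − 6 = 6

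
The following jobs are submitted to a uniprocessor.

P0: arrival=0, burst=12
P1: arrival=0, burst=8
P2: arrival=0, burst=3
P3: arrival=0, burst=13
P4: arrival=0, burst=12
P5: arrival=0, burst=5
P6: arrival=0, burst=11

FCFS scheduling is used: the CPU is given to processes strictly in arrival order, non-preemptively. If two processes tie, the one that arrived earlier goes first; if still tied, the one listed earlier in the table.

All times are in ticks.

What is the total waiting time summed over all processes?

192

Timeline: | P0 0-12 | P1 12-20 | P2 20-23 | P3 23-36 | P4 36-48 | P5 48-53 | P6 53-64 |
Completion: P0=12  P1=20  P2=23  P3=36  P4=48  P5=53  P6=64
Waiting = turnaround − burst: P0=0, P1=12, P2=20, P3=23, P4=36, P5=48, P6=53
Total waiting = 0 + 12 + 20 + 23 + 36 + 48 + 53 = 192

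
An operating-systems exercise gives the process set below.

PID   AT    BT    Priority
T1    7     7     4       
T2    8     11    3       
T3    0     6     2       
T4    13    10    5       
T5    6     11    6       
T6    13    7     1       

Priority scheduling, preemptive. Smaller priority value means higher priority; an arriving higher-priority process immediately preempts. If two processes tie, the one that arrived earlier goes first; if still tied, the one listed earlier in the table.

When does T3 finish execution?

Gantt: | T3 0-6 | T5 6-7 | T1 7-8 | T2 8-13 | T6 13-20 | T2 20-26 | T1 26-32 | T4 32-42 | T5 42-52 |
Completion: T1=32  T2=26  T3=6  T4=42  T5=52  T6=20
Turnaround (C−A): T1=25  T2=18  T3=6  T4=29  T5=46  T6=7

6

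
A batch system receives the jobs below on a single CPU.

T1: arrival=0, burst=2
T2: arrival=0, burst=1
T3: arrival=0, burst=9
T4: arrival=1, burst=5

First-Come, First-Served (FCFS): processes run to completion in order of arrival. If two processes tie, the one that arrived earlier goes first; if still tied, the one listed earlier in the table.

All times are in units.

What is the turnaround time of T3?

Gantt: | T1 0-2 | T2 2-3 | T3 3-12 | T4 12-17 |
Completion: T1=2  T2=3  T3=12  T4=17
Turnaround(T3) = completion − arrival = 12 − 0 = 12

12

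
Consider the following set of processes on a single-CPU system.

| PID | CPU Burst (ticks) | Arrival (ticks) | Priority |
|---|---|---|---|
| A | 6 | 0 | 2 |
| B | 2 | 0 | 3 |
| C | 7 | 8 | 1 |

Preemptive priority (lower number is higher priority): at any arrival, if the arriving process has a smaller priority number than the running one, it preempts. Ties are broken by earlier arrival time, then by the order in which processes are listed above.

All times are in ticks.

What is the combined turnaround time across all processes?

21

Timeline: | A 0-6 | B 6-8 | C 8-15 |
Completion: A=6  B=8  C=15
Turnaround (C−A): A=6  B=8  C=7
Turnaround = completion − arrival: A=6, B=8, C=7
Total turnaround = 6 + 8 + 7 = 21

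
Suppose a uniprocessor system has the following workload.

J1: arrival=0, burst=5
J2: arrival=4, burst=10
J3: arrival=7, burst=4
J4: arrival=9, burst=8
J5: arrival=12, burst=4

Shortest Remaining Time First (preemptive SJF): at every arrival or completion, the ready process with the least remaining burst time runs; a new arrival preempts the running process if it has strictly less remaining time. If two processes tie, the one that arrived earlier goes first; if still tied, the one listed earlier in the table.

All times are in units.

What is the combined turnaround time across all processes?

Schedule: | J1 0-5 | J2 5-7 | J3 7-11 | J2 11-12 | J5 12-16 | J2 16-23 | J4 23-31 |
Completion: J1=5  J2=23  J3=11  J4=31  J5=16
Turnaround (C−A): J1=5  J2=19  J3=4  J4=22  J5=4
Turnaround = completion − arrival: J1=5, J2=19, J3=4, J4=22, J5=4
Total turnaround = 5 + 19 + 4 + 22 + 4 = 54

54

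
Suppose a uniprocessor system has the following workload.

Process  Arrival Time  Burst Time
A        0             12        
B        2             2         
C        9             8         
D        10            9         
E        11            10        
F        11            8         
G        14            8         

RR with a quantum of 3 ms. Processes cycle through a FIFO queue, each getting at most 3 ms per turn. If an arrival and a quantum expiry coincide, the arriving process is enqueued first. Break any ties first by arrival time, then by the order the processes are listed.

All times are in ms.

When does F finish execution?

54

Timeline: | A 0-3 | B 3-5 | A 5-11 | C 11-14 | D 14-17 | E 17-20 | F 20-23 | A 23-26 | G 26-29 | C 29-32 | D 32-35 | E 35-38 | F 38-41 | G 41-44 | C 44-46 | D 46-49 | E 49-52 | F 52-54 | G 54-56 | E 56-57 |
Completion: A=26  B=5  C=46  D=49  E=57  F=54  G=56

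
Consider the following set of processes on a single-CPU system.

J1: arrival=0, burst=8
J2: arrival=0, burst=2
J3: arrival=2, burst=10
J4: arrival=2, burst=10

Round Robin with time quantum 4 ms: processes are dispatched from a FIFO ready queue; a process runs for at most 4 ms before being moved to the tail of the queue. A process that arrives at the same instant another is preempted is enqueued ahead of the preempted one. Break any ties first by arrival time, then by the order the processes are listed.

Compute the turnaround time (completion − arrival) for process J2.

6

Timeline: | J1 0-4 | J2 4-6 | J3 6-10 | J4 10-14 | J1 14-18 | J3 18-22 | J4 22-26 | J3 26-28 | J4 28-30 |
Completion: J1=18  J2=6  J3=28  J4=30
Turnaround (C−A): J1=18  J2=6  J3=26  J4=28
Turnaround(J2) = completion − arrival = 6 − 0 = 6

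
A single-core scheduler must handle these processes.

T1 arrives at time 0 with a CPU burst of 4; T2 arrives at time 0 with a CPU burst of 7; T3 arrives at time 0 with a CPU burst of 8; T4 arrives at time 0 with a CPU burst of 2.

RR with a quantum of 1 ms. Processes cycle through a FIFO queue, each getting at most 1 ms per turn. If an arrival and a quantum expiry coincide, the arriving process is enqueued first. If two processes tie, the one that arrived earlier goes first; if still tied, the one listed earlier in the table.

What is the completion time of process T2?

Timeline: | T1 0-1 | T2 1-2 | T3 2-3 | T4 3-4 | T1 4-5 | T2 5-6 | T3 6-7 | T4 7-8 | T1 8-9 | T2 9-10 | T3 10-11 | T1 11-12 | T2 12-13 | T3 13-14 | T2 14-15 | T3 15-16 | T2 16-17 | T3 17-18 | T2 18-19 | T3 19-21 |
Completion: T1=12  T2=19  T3=21  T4=8

19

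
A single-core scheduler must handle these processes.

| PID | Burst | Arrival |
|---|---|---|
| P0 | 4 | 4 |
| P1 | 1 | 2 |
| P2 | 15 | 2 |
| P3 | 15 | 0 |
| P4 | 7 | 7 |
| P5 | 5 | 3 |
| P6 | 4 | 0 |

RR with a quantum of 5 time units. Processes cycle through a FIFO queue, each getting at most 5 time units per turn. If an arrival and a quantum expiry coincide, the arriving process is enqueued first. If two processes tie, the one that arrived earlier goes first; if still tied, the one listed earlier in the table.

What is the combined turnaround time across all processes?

Gantt: | P3 0-5 | P6 5-9 | P1 9-10 | P2 10-15 | P5 15-20 | P0 20-24 | P3 24-29 | P4 29-34 | P2 34-39 | P3 39-44 | P4 44-46 | P2 46-51 |
Completion: P0=24  P1=10  P2=51  P3=44  P4=46  P5=20  P6=9
Turnaround = completion − arrival: P0=20, P1=8, P2=49, P3=44, P4=39, P5=17, P6=9
Total turnaround = 20 + 8 + 49 + 44 + 39 + 17 + 9 = 186

186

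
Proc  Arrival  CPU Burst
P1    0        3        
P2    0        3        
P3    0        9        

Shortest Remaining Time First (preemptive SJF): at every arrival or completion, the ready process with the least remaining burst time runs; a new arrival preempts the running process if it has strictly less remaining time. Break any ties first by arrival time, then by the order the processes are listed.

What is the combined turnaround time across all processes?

24

Timeline: | P1 0-3 | P2 3-6 | P3 6-15 |
Completion: P1=3  P2=6  P3=15
Turnaround (C−A): P1=3  P2=6  P3=15
Turnaround = completion − arrival: P1=3, P2=6, P3=15
Total turnaround = 3 + 6 + 15 = 24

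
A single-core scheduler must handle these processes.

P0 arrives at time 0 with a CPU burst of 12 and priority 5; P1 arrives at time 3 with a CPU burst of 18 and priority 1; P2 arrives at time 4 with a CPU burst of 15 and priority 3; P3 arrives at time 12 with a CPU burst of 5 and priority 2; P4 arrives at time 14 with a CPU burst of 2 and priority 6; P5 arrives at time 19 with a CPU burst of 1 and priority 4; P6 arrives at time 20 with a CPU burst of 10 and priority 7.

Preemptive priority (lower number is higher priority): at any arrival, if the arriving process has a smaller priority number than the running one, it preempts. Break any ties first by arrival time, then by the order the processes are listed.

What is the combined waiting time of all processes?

Timeline: | P0 0-3 | P1 3-21 | P3 21-26 | P2 26-41 | P5 41-42 | P0 42-51 | P4 51-53 | P6 53-63 |
Completion: P0=51  P1=21  P2=41  P3=26  P4=53  P5=42  P6=63
Turnaround (C−A): P0=51  P1=18  P2=37  P3=14  P4=39  P5=23  P6=43
Waiting = turnaround − burst: P0=39, P1=0, P2=22, P3=9, P4=37, P5=22, P6=33
Total waiting = 39 + 0 + 22 + 9 + 37 + 22 + 33 = 162

162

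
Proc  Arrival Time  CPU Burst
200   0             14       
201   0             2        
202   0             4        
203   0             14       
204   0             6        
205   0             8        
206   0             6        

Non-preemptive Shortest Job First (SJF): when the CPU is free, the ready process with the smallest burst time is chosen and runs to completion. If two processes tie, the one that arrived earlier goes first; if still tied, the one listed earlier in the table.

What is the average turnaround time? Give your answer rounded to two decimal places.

Gantt: | 201 0-2 | 202 2-6 | 204 6-12 | 206 12-18 | 205 18-26 | 200 26-40 | 203 40-54 |
Completion: 200=40  201=2  202=6  203=54  204=12  205=26  206=18
Turnaround (C−A): 200=40  201=2  202=6  203=54  204=12  205=26  206=18
Turnaround times: 200=40, 201=2, 202=6, 203=54, 204=12, 205=26, 206=18
Average turnaround = (40+2+6+54+12+26+18) / 7 = 158/7 = 22.57

22.57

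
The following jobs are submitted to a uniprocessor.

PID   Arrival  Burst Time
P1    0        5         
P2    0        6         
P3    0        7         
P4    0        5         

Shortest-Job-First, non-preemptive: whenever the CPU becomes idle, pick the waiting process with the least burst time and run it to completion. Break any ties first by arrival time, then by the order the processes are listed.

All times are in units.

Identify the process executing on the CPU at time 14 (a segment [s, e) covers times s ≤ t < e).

P2

Timeline: | P1 0-5 | P4 5-10 | P2 10-16 | P3 16-23 |
Completion: P1=5  P2=16  P3=23  P4=10
Turnaround (C−A): P1=5  P2=16  P3=23  P4=10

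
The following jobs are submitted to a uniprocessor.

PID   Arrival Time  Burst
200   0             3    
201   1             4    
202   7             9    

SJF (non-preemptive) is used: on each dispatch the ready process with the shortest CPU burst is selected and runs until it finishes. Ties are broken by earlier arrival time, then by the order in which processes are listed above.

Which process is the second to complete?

Timeline: | 200 0-3 | 201 3-7 | 202 7-16 |
Completion: 200=3  201=7  202=16
Turnaround (C−A): 200=3  201=6  202=9
Finish order: 200 → 201 → 202

201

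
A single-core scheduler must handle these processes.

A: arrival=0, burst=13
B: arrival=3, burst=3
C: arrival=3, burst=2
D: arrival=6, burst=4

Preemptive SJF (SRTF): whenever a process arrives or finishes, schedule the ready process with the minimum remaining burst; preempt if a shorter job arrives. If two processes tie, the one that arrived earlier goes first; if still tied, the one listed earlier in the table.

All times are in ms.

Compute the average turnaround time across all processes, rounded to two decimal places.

Gantt: | A 0-3 | C 3-5 | B 5-8 | D 8-12 | A 12-22 |
Completion: A=22  B=8  C=5  D=12
Turnaround (C−A): A=22  B=5  C=2  D=6
Turnaround times: A=22, B=5, C=2, D=6
Average turnaround = (22+5+2+6) / 4 = 35/4 = 8.75

8.75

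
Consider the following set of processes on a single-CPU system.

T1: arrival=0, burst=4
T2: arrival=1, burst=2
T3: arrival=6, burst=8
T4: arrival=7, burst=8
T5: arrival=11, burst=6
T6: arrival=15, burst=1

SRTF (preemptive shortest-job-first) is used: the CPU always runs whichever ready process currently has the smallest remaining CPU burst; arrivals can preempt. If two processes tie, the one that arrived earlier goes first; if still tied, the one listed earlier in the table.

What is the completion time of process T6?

16

Schedule: | T1 0-1 | T2 1-3 | T1 3-6 | T3 6-14 | T5 14-15 | T6 15-16 | T5 16-21 | T4 21-29 |
Completion: T1=6  T2=3  T3=14  T4=29  T5=21  T6=16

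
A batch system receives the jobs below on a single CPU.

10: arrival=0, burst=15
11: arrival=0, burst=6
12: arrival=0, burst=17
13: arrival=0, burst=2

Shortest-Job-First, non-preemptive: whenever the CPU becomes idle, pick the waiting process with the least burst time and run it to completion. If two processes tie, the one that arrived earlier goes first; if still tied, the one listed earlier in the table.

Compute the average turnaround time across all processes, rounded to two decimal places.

18.25

Schedule: | 13 0-2 | 11 2-8 | 10 8-23 | 12 23-40 |
Completion: 10=23  11=8  12=40  13=2
Turnaround times: 10=23, 11=8, 12=40, 13=2
Average turnaround = (23+8+40+2) / 4 = 73/4 = 18.25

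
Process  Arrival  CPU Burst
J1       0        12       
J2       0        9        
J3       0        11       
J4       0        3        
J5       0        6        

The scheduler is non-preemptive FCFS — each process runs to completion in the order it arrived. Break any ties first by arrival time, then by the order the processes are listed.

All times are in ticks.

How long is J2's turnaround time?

21

Schedule: | J1 0-12 | J2 12-21 | J3 21-32 | J4 32-35 | J5 35-41 |
Completion: J1=12  J2=21  J3=32  J4=35  J5=41
Turnaround(J2) = completion − arrival = 21 − 0 = 21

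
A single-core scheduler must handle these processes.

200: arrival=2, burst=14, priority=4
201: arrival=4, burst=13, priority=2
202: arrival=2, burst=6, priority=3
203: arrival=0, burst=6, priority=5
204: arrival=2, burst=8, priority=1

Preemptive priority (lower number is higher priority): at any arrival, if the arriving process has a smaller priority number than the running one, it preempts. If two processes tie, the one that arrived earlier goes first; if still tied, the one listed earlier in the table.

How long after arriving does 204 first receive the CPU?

0

Schedule: | 203 0-2 | 204 2-10 | 201 10-23 | 202 23-29 | 200 29-43 | 203 43-47 |
Completion: 200=43  201=23  202=29  203=47  204=10
Turnaround (C−A): 200=41  201=19  202=27  203=47  204=8
Response(204) = first start − arrival = 2 − 2 = 0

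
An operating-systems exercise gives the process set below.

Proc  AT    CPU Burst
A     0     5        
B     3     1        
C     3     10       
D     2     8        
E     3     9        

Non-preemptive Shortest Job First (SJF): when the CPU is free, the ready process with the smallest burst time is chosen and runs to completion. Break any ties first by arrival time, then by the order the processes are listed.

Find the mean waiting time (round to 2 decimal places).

7.40

Gantt: | A 0-5 | B 5-6 | D 6-14 | E 14-23 | C 23-33 |
Completion: A=5  B=6  C=33  D=14  E=23
Waiting times: A=0, B=2, C=20, D=4, E=11
Average waiting = (0+2+20+4+11) / 5 = 37/5 = 7.40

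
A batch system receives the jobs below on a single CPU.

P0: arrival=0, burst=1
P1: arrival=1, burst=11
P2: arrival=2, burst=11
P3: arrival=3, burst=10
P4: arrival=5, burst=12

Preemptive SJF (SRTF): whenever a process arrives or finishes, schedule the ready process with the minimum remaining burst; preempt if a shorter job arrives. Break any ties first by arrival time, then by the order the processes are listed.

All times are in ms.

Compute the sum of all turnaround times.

102

Gantt: | P0 0-1 | P1 1-12 | P3 12-22 | P2 22-33 | P4 33-45 |
Completion: P0=1  P1=12  P2=33  P3=22  P4=45
Turnaround (C−A): P0=1  P1=11  P2=31  P3=19  P4=40
Turnaround = completion − arrival: P0=1, P1=11, P2=31, P3=19, P4=40
Total turnaround = 1 + 11 + 31 + 19 + 40 = 102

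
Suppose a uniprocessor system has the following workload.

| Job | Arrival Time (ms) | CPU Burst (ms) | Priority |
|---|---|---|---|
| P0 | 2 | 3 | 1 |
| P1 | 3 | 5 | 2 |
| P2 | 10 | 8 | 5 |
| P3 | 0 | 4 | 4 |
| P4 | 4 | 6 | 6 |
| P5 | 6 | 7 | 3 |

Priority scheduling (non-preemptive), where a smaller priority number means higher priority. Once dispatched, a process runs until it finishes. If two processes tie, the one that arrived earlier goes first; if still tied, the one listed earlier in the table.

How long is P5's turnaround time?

13

Timeline: | P3 0-4 | P0 4-7 | P1 7-12 | P5 12-19 | P2 19-27 | P4 27-33 |
Completion: P0=7  P1=12  P2=27  P3=4  P4=33  P5=19
Turnaround (C−A): P0=5  P1=9  P2=17  P3=4  P4=29  P5=13
Turnaround(P5) = completion − arrival = 19 − 6 = 13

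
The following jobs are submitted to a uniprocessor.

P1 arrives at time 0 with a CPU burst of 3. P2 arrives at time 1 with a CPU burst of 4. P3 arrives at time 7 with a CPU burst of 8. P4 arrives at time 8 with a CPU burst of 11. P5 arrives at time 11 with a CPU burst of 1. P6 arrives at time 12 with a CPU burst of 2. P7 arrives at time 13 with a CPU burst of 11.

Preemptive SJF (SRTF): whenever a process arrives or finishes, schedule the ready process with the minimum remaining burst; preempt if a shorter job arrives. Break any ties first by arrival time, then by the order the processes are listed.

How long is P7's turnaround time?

27

Gantt: | P1 0-3 | P2 3-7 | P3 7-11 | P5 11-12 | P6 12-14 | P3 14-18 | P4 18-29 | P7 29-40 |
Completion: P1=3  P2=7  P3=18  P4=29  P5=12  P6=14  P7=40
Turnaround (C−A): P1=3  P2=6  P3=11  P4=21  P5=1  P6=2  P7=27
Turnaround(P7) = completion − arrival = 40 − 13 = 27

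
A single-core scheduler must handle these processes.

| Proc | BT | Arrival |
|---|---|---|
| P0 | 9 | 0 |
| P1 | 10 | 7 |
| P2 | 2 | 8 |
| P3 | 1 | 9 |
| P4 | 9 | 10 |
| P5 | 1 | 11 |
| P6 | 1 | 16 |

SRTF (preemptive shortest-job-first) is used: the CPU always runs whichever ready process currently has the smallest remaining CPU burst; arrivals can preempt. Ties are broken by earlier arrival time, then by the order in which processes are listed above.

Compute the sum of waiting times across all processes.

23

Schedule: | P0 0-9 | P3 9-10 | P2 10-12 | P5 12-13 | P4 13-16 | P6 16-17 | P4 17-23 | P1 23-33 |
Completion: P0=9  P1=33  P2=12  P3=10  P4=23  P5=13  P6=17
Waiting = turnaround − burst: P0=0, P1=16, P2=2, P3=0, P4=4, P5=1, P6=0
Total waiting = 0 + 16 + 2 + 0 + 4 + 1 + 0 = 23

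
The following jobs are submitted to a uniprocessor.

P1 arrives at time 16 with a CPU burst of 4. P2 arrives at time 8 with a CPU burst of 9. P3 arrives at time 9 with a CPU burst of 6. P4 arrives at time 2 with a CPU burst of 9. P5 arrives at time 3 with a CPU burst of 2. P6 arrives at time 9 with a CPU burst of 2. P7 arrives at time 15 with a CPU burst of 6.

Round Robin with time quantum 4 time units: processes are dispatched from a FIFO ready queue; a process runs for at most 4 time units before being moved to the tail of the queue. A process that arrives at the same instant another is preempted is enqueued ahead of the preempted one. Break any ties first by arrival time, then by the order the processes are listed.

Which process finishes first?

P5

Timeline: | idle 0-2 | P4 2-6 | P5 6-8 | P4 8-12 | P2 12-16 | P3 16-20 | P6 20-22 | P4 22-23 | P7 23-27 | P1 27-31 | P2 31-35 | P3 35-37 | P7 37-39 | P2 39-40 |
Completion: P1=31  P2=40  P3=37  P4=23  P5=8  P6=22  P7=39
Turnaround (C−A): P1=15  P2=32  P3=28  P4=21  P5=5  P6=13  P7=24
Finish order: P5 → P6 → P4 → P1 → P3 → P7 → P2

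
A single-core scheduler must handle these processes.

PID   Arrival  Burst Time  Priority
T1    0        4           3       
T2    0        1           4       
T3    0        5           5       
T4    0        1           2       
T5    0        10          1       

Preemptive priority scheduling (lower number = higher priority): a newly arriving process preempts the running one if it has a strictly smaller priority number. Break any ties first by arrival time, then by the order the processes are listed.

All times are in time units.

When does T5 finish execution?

10

Schedule: | T5 0-10 | T4 10-11 | T1 11-15 | T2 15-16 | T3 16-21 |
Completion: T1=15  T2=16  T3=21  T4=11  T5=10
Turnaround (C−A): T1=15  T2=16  T3=21  T4=11  T5=10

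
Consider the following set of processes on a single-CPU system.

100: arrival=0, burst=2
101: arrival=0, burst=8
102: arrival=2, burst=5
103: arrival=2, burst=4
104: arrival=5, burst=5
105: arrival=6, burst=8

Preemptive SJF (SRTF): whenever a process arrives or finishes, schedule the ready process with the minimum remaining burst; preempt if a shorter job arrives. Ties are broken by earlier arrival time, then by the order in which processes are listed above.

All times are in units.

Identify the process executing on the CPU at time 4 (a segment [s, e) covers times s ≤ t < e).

103

Schedule: | 100 0-2 | 103 2-6 | 102 6-11 | 104 11-16 | 101 16-24 | 105 24-32 |
Completion: 100=2  101=24  102=11  103=6  104=16  105=32
Turnaround (C−A): 100=2  101=24  102=9  103=4  104=11  105=26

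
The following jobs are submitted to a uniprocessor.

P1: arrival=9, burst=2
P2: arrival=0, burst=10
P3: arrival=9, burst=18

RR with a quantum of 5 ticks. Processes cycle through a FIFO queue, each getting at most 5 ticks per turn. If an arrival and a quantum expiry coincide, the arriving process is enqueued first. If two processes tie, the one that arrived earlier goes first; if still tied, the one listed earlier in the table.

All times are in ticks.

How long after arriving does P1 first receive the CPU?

Schedule: | P2 0-10 | P1 10-12 | P3 12-30 |
Completion: P1=12  P2=10  P3=30
Response(P1) = first start − arrival = 10 − 9 = 1

1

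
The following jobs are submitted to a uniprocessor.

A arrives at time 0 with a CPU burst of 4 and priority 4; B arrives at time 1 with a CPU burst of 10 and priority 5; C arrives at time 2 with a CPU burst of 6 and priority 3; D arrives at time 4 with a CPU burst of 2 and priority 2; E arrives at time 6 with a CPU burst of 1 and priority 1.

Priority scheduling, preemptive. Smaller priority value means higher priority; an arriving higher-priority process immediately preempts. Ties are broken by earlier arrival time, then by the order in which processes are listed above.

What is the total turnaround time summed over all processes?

Gantt: | A 0-2 | C 2-4 | D 4-6 | E 6-7 | C 7-11 | A 11-13 | B 13-23 |
Completion: A=13  B=23  C=11  D=6  E=7
Turnaround = completion − arrival: A=13, B=22, C=9, D=2, E=1
Total turnaround = 13 + 22 + 9 + 2 + 1 = 47

47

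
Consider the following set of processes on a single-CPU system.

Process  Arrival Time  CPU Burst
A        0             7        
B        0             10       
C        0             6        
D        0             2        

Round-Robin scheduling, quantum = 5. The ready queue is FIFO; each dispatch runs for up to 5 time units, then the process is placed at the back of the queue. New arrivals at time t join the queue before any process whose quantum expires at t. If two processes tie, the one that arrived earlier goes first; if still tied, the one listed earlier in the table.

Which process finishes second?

Gantt: | A 0-5 | B 5-10 | C 10-15 | D 15-17 | A 17-19 | B 19-24 | C 24-25 |
Completion: A=19  B=24  C=25  D=17
Finish order: D → A → B → C

A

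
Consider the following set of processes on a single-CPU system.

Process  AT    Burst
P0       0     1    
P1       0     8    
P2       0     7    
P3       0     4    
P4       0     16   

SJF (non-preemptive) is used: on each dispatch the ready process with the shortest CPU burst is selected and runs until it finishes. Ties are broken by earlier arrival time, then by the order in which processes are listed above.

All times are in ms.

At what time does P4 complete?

36

Timeline: | P0 0-1 | P3 1-5 | P2 5-12 | P1 12-20 | P4 20-36 |
Completion: P0=1  P1=20  P2=12  P3=5  P4=36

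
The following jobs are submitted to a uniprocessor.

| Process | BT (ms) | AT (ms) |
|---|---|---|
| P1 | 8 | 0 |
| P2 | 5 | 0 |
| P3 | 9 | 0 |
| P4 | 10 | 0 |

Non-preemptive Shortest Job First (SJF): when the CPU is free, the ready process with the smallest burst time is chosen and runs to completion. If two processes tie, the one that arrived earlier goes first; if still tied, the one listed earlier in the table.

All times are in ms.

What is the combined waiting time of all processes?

40

Timeline: | P2 0-5 | P1 5-13 | P3 13-22 | P4 22-32 |
Completion: P1=13  P2=5  P3=22  P4=32
Turnaround (C−A): P1=13  P2=5  P3=22  P4=32
Waiting = turnaround − burst: P1=5, P2=0, P3=13, P4=22
Total waiting = 5 + 0 + 13 + 22 = 40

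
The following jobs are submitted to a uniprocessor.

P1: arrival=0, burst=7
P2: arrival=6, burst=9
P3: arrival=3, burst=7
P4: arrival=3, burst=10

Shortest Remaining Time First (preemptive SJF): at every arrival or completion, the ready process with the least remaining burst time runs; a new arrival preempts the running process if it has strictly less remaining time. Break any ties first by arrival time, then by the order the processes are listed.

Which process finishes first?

Timeline: | P1 0-7 | P3 7-14 | P2 14-23 | P4 23-33 |
Completion: P1=7  P2=23  P3=14  P4=33
Turnaround (C−A): P1=7  P2=17  P3=11  P4=30
Finish order: P1 → P3 → P2 → P4

P1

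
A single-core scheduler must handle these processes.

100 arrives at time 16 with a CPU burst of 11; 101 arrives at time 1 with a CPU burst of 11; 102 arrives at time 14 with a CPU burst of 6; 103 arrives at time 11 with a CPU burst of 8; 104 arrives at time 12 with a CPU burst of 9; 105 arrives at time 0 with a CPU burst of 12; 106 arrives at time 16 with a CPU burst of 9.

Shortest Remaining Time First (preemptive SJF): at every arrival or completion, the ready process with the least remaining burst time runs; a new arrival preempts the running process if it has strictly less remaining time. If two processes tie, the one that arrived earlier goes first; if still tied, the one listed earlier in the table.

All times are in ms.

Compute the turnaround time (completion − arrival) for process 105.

Schedule: | 105 0-12 | 103 12-20 | 102 20-26 | 104 26-35 | 106 35-44 | 101 44-55 | 100 55-66 |
Completion: 100=66  101=55  102=26  103=20  104=35  105=12  106=44
Turnaround (C−A): 100=50  101=54  102=12  103=9  104=23  105=12  106=28
Turnaround(105) = completion − arrival = 12 − 0 = 12

12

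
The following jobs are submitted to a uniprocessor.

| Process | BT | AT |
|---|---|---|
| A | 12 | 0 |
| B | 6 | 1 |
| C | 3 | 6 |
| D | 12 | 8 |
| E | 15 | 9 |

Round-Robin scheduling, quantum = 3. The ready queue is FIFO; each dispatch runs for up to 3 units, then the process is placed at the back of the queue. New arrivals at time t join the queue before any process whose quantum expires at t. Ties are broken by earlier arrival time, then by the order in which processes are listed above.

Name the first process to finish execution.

Schedule: | A 0-3 | B 3-6 | A 6-9 | C 9-12 | B 12-15 | D 15-18 | E 18-21 | A 21-24 | D 24-27 | E 27-30 | A 30-33 | D 33-36 | E 36-39 | D 39-42 | E 42-48 |
Completion: A=33  B=15  C=12  D=42  E=48
Finish order: C → B → A → D → E

C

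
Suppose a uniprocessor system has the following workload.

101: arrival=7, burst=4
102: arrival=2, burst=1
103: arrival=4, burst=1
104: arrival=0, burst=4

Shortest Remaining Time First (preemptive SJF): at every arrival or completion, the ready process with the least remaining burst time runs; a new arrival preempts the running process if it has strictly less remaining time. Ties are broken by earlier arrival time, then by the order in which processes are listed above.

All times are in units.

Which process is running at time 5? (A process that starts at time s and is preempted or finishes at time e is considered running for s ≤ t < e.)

103

Schedule: | 104 0-2 | 102 2-3 | 104 3-5 | 103 5-6 | idle 6-7 | 101 7-11 |
Completion: 101=11  102=3  103=6  104=5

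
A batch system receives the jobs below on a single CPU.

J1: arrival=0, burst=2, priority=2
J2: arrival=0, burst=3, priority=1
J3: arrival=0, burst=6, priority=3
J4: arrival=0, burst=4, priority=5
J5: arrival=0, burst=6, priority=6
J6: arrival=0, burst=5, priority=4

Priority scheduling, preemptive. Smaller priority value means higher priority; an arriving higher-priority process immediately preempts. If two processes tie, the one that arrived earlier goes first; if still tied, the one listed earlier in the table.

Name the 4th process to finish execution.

Gantt: | J2 0-3 | J1 3-5 | J3 5-11 | J6 11-16 | J4 16-20 | J5 20-26 |
Completion: J1=5  J2=3  J3=11  J4=20  J5=26  J6=16
Turnaround (C−A): J1=5  J2=3  J3=11  J4=20  J5=26  J6=16
Finish order: J2 → J1 → J3 → J6 → J4 → J5

J6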